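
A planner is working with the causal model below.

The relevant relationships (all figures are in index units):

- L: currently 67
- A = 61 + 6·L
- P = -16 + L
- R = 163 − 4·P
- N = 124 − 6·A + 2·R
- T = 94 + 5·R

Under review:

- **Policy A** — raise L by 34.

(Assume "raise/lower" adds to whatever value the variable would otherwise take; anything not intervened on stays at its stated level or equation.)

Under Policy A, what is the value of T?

Policy A (L + 34):
  L = 67 + 34 = 101
  P = -16 + 101 = 85
  R = 163 − 4·85 = -177
  T = 94 + 5·(-177) = -791

-791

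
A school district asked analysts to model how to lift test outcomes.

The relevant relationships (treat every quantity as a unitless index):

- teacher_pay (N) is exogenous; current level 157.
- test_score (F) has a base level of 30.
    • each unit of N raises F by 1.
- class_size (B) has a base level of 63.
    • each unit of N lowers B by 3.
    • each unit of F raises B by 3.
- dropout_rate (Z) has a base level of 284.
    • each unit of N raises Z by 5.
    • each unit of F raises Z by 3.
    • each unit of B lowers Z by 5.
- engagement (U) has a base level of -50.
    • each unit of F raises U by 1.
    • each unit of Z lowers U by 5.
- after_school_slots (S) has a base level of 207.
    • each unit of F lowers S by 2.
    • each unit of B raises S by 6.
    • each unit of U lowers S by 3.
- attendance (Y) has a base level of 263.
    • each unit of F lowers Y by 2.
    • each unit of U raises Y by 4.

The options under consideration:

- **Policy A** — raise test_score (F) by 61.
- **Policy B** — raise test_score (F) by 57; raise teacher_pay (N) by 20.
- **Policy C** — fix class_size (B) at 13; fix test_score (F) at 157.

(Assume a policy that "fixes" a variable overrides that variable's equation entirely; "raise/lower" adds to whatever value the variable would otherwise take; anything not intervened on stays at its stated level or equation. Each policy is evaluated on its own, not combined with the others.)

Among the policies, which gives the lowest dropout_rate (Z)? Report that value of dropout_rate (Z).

133

Policy A (F + 61):
  N = 157
  F = 30 + 157 (+61 from intervention) = 248
  B = 63 − 3·157 + 3·248 = 336
  Z = 284 + 5·157 + 3·248 − 5·336 = 133
Policy B (F + 57, N + 20):
  N = 157 + 20 = 177
  F = 30 + 177 (+57 from intervention) = 264
  B = 63 − 3·177 + 3·264 = 324
  Z = 284 + 5·177 + 3·264 − 5·324 = 341
Policy C (B := 13, F := 157):
  N = 157
  F = 157
  B = 13
  Z = 284 + 5·157 + 3·157 − 5·13 = 1475
Comparing — Policy A: Z=133, Policy B: Z=341, Policy C: Z=1475. Lowest is 133 (Policy A).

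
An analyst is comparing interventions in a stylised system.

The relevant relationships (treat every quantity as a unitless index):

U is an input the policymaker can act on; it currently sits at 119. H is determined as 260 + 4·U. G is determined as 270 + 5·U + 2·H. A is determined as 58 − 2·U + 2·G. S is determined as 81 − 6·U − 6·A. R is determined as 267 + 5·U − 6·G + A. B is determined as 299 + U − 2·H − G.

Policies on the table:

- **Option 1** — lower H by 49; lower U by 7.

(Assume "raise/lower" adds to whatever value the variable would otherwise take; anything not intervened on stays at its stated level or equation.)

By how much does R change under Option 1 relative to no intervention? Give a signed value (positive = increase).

735

Baseline:
  U = 119
  H = 260 + 4·119 = 736
  G = 270 + 5·119 + 2·736 = 2337
  A = 58 − 2·119 + 2·2337 = 4494
  R = 267 + 5·119 − 6·2337 + 4494 = -8666
Option 1 (H − 49, U − 7):
  U = 119 − 7 = 112
  H = 260 + 4·112 (−49 from intervention) = 659
  G = 270 + 5·112 + 2·659 = 2148
  A = 58 − 2·112 + 2·2148 = 4130
  R = 267 + 5·112 − 6·2148 + 4130 = -7931
Change in R: -7931 − (-8666) = 735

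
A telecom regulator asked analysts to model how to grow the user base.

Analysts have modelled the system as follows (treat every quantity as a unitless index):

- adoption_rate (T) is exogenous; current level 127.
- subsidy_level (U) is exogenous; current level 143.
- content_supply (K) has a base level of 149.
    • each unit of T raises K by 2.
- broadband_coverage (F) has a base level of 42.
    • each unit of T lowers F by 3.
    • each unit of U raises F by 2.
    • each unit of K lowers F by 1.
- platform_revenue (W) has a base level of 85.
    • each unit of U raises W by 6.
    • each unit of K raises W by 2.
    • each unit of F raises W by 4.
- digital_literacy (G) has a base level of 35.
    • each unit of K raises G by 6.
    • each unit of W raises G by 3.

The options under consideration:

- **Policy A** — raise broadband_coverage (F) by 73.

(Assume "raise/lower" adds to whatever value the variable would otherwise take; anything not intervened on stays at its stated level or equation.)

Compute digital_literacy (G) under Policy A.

3104

Policy A (F + 73):
  T = 127
  U = 143
  K = 149 + 2·127 = 403
  F = 42 − 3·127 + 2·143 − 403 (+73 from intervention) = -383
  W = 85 + 6·143 + 2·403 + 4·(-383) = 217
  G = 35 + 6·403 + 3·217 = 3104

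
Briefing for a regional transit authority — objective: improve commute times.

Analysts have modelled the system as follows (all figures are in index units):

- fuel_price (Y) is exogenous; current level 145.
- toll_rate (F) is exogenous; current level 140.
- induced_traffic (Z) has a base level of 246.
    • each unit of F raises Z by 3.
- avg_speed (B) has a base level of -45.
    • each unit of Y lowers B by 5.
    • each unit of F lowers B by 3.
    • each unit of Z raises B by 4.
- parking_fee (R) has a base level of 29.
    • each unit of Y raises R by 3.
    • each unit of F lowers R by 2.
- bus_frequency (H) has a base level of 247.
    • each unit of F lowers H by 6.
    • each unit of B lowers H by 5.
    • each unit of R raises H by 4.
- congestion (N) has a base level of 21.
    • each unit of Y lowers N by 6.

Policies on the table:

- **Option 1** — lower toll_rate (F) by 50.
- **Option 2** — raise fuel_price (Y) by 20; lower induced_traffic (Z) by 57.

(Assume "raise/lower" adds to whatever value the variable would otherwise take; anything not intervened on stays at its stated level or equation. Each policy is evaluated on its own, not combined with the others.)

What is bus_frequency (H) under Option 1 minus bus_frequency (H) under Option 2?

1070

Option 1 (F − 50):
  Y = 145
  F = 140 − 50 = 90
  Z = 246 + 3·90 = 516
  B = -45 − 5·145 − 3·90 + 4·516 = 1024
  R = 29 + 3·145 − 2·90 = 284
  H = 247 − 6·90 − 5·1024 + 4·284 = -4277
Option 2 (Y + 20, Z − 57):
  Y = 145 + 20 = 165
  F = 140
  Z = 246 + 3·140 (−57 from intervention) = 609
  B = -45 − 5·165 − 3·140 + 4·609 = 1146
  R = 29 + 3·165 − 2·140 = 244
  H = 247 − 6·140 − 5·1146 + 4·244 = -5347
H: -4277 − (-5347) = 1070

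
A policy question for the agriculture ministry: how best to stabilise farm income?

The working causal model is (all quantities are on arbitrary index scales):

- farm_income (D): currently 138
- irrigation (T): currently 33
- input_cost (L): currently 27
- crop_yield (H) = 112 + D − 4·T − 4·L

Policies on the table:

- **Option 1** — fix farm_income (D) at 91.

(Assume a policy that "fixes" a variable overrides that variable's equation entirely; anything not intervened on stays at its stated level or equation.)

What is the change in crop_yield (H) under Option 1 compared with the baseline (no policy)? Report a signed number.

Baseline:
  D = 138
  T = 33
  L = 27
  H = 112 + 138 − 4·33 − 4·27 = 10
Option 1 (D := 91):
  D = 91
  T = 33
  L = 27
  H = 112 + 91 − 4·33 − 4·27 = -37
Change in H: -37 − 10 = -47

-47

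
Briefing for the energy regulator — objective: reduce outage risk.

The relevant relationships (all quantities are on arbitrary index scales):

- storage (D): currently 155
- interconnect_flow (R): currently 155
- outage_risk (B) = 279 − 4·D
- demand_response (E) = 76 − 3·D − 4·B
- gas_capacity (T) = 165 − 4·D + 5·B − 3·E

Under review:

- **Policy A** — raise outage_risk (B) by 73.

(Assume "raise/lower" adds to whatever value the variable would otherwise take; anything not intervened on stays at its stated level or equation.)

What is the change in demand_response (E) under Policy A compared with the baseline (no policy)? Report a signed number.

Baseline:
  D = 155
  B = 279 − 4·155 = -341
  E = 76 − 3·155 − 4·(-341) = 975
Policy A (B + 73):
  D = 155
  B = 279 − 4·155 (+73 from intervention) = -268
  E = 76 − 3·155 − 4·(-268) = 683
Change in E: 683 − 975 = -292

-292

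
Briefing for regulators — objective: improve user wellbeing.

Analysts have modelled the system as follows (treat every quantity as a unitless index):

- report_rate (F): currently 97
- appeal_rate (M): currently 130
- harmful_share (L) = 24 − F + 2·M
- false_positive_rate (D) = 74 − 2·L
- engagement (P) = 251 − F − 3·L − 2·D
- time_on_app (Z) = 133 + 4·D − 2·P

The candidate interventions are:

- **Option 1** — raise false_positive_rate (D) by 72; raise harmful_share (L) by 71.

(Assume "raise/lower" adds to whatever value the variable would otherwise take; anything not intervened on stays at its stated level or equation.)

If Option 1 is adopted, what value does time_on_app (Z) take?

-1587

Option 1 (D + 72, L + 71):
  F = 97
  M = 130
  L = 24 − 97 + 2·130 (+71 from intervention) = 258
  D = 74 − 2·258 (+72 from intervention) = -370
  P = 251 − 97 − 3·258 − 2·(-370) = 120
  Z = 133 + 4·(-370) − 2·120 = -1587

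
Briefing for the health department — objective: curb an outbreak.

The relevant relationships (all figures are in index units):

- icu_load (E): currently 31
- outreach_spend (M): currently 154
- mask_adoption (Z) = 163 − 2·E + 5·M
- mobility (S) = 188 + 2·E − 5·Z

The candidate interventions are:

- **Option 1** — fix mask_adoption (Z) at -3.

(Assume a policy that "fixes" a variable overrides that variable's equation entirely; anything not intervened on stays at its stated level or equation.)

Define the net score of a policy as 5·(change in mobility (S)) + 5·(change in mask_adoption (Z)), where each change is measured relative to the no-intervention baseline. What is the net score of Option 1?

Baseline:
  E = 31
  M = 154
  Z = 163 − 2·31 + 5·154 = 871
  S = 188 + 2·31 − 5·871 = -4105
Option 1 (Z := -3):
  E = 31
  M = 154
  Z = -3
  S = 188 + 2·31 − 5·(-3) = 265
ΔS = 265 − (-4105) = 4370; ΔZ = -3 − 871 = -874
Score = 5·4370 + 5·(-874) = 17480

17480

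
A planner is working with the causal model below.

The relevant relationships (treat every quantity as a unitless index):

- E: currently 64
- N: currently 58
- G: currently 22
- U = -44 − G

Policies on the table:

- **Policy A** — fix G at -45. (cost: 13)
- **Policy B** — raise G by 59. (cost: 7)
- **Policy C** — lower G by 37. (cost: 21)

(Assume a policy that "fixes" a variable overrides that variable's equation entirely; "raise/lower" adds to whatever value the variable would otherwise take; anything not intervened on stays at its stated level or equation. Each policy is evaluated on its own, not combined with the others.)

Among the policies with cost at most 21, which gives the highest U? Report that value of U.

Policy A (G := -45):
  G = -45
  U = -44 − (-45) = 1
Policy B (G + 59):
  G = 22 + 59 = 81
  U = -44 − 81 = -125
Policy C (G − 37):
  G = 22 − 37 = -15
  U = -44 − (-15) = -29
Comparing — Policy A: U=1, Policy B: U=-125, Policy C: U=-29. Highest is 1 (Policy A).

1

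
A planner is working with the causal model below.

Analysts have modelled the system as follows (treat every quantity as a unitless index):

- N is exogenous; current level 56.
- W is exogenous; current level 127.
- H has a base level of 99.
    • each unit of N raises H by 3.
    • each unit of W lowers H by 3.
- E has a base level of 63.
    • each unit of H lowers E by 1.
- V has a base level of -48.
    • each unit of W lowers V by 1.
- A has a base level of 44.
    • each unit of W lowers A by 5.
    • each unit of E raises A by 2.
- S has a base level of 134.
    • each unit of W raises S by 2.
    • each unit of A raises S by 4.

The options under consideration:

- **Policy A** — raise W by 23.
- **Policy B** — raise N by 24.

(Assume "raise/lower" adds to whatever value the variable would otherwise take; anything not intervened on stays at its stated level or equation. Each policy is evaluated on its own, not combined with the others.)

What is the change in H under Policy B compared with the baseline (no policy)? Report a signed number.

72

Baseline:
  N = 56
  W = 127
  H = 99 + 3·56 − 3·127 = -114
Policy B (N + 24):
  N = 56 + 24 = 80
  W = 127
  H = 99 + 3·80 − 3·127 = -42
Change in H: -42 − (-114) = 72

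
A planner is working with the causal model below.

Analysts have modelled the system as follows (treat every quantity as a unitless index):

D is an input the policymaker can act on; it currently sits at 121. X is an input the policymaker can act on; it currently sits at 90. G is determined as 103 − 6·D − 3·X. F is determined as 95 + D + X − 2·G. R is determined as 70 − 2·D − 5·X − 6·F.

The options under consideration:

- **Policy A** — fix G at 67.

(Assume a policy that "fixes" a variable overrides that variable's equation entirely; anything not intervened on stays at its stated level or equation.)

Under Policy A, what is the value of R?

-1654

Policy A (G := 67):
  D = 121
  X = 90
  G = 67
  F = 95 + 121 + 90 − 2·67 = 172
  R = 70 − 2·121 − 5·90 − 6·172 = -1654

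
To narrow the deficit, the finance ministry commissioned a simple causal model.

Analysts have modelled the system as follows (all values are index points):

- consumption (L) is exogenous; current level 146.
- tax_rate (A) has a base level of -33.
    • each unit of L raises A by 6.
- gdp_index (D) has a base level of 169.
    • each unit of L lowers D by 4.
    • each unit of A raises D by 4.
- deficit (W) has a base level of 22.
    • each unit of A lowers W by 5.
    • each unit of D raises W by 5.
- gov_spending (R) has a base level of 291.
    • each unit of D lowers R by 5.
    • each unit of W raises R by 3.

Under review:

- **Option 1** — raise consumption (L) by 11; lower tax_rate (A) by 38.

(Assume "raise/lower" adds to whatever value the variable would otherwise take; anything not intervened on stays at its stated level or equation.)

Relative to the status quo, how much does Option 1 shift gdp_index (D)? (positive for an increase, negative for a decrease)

68

Baseline:
  L = 146
  A = -33 + 6·146 = 843
  D = 169 − 4·146 + 4·843 = 2957
Option 1 (L + 11, A − 38):
  L = 146 + 11 = 157
  A = -33 + 6·157 (−38 from intervention) = 871
  D = 169 − 4·157 + 4·871 = 3025
Change in D: 3025 − 2957 = 68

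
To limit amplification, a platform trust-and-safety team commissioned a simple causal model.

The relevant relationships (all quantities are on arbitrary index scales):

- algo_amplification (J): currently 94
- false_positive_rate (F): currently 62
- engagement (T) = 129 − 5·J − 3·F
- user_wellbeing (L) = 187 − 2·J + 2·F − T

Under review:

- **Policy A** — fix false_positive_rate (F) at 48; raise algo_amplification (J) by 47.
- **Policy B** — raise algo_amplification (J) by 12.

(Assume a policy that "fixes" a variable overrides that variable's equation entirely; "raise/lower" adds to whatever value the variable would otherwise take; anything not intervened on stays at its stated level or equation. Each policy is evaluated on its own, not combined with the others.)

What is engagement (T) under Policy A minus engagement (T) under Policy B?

Policy A (F := 48, J + 47):
  J = 94 + 47 = 141
  F = 48
  T = 129 − 5·141 − 3·48 = -720
Policy B (J + 12):
  J = 94 + 12 = 106
  F = 62
  T = 129 − 5·106 − 3·62 = -587
T: -720 − (-587) = -133

-133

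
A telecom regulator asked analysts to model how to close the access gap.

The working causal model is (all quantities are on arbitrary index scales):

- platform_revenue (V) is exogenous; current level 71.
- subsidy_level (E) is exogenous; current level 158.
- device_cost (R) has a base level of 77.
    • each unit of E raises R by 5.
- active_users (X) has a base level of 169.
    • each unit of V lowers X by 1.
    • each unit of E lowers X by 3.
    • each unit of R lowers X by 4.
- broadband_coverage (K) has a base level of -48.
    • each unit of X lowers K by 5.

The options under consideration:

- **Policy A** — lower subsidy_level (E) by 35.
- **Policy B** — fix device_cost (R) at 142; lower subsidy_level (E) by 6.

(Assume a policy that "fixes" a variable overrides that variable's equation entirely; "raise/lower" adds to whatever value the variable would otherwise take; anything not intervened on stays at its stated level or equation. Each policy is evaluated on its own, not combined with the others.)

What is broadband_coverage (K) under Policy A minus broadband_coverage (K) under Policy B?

Policy A (E − 35):
  V = 71
  E = 158 − 35 = 123
  R = 77 + 5·123 = 692
  X = 169 − 71 − 3·123 − 4·692 = -3039
  K = -48 − 5·(-3039) = 15147
Policy B (R := 142, E − 6):
  V = 71
  E = 158 − 6 = 152
  R = 142
  X = 169 − 71 − 3·152 − 4·142 = -926
  K = -48 − 5·(-926) = 4582
K: 15147 − 4582 = 10565

10565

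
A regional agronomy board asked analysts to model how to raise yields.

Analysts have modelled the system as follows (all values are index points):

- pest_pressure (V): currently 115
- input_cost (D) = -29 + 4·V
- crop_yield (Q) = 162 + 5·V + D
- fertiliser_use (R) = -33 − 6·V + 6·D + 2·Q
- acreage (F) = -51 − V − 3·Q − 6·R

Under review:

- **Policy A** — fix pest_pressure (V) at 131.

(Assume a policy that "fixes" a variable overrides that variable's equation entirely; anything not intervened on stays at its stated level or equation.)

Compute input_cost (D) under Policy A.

Policy A (V := 131):
  V = 131
  D = -29 + 4·131 = 495

495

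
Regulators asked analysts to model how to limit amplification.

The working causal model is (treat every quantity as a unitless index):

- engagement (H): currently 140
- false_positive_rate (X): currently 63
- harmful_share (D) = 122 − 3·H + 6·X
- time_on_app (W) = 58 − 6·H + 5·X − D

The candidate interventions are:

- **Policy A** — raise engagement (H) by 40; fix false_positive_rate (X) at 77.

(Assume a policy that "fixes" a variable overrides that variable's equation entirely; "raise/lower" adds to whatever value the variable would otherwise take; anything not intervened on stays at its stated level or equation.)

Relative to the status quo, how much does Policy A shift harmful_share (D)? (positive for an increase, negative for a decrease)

Baseline:
  H = 140
  X = 63
  D = 122 − 3·140 + 6·63 = 80
Policy A (H + 40, X := 77):
  H = 140 + 40 = 180
  X = 77
  D = 122 − 3·180 + 6·77 = 44
Change in D: 44 − 80 = -36

-36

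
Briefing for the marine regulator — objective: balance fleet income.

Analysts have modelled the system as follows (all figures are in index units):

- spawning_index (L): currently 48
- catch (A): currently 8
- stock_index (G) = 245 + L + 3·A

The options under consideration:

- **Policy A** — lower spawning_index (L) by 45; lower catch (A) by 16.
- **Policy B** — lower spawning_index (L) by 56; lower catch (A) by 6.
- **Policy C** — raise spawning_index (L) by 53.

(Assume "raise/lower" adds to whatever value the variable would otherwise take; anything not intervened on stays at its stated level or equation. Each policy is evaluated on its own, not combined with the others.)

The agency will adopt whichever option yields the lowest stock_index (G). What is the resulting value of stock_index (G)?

224

Policy A (L − 45, A − 16):
  L = 48 − 45 = 3
  A = 8 − 16 = -8
  G = 245 + 3 + 3·(-8) = 224
Policy B (L − 56, A − 6):
  L = 48 − 56 = -8
  A = 8 − 6 = 2
  G = 245 + (-8) + 3·2 = 243
Policy C (L + 53):
  L = 48 + 53 = 101
  A = 8
  G = 245 + 101 + 3·8 = 370
Comparing — Policy A: G=224, Policy B: G=243, Policy C: G=370. Lowest is 224 (Policy A).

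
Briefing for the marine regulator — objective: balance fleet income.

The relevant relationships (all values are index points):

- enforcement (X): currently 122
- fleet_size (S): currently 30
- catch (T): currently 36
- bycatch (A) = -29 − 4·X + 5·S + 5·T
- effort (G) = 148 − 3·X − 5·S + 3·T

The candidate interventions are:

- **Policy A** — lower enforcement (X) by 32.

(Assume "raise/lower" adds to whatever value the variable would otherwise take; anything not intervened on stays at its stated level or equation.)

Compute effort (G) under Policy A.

Policy A (X − 32):
  X = 122 − 32 = 90
  S = 30
  T = 36
  G = 148 − 3·90 − 5·30 + 3·36 = -164

-164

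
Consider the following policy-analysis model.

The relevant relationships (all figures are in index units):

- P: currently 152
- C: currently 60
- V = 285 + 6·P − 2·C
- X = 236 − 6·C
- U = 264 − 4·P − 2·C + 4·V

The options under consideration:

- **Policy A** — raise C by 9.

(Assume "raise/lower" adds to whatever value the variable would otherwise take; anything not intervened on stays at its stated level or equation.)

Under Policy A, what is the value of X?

-178

Policy A (C + 9):
  C = 60 + 9 = 69
  X = 236 − 6·69 = -178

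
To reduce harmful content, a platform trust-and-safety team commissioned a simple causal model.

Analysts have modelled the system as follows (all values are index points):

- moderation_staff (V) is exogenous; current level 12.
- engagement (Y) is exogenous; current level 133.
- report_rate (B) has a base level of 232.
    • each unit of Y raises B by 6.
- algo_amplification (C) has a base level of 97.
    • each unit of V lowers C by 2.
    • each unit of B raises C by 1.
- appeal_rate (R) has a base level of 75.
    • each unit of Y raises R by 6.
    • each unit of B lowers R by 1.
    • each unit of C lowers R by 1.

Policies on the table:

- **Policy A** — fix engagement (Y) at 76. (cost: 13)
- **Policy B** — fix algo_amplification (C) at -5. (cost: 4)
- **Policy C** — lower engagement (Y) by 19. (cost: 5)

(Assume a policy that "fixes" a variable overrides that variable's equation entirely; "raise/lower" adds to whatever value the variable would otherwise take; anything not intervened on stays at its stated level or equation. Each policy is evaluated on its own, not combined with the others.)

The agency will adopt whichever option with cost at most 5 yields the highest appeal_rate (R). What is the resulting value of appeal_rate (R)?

-152

Policy B (C := -5):
  V = 12
  Y = 133
  B = 232 + 6·133 = 1030
  C = -5
  R = 75 + 6·133 − 1030 − (-5) = -152
Policy C (Y − 19):
  V = 12
  Y = 133 − 19 = 114
  B = 232 + 6·114 = 916
  C = 97 − 2·12 + 916 = 989
  R = 75 + 6·114 − 916 − 989 = -1146
Comparing — Policy B: R=-152, Policy C: R=-1146. Highest is -152 (Policy B).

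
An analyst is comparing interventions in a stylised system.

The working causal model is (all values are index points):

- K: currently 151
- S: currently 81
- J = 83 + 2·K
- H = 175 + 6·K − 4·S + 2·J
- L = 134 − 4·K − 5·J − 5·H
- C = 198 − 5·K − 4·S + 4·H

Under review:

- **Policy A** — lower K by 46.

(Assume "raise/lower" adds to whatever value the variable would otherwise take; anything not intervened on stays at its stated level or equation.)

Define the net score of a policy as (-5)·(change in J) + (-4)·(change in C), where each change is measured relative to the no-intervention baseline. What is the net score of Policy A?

6900

Baseline:
  K = 151
  S = 81
  J = 83 + 2·151 = 385
  H = 175 + 6·151 − 4·81 + 2·385 = 1527
  C = 198 − 5·151 − 4·81 + 4·1527 = 5227
Policy A (K − 46):
  K = 151 − 46 = 105
  S = 81
  J = 83 + 2·105 = 293
  H = 175 + 6·105 − 4·81 + 2·293 = 1067
  C = 198 − 5·105 − 4·81 + 4·1067 = 3617
ΔJ = 293 − 385 = -92; ΔC = 3617 − 5227 = -1610
Score = (-5)·(-92) + (-4)·(-1610) = 6900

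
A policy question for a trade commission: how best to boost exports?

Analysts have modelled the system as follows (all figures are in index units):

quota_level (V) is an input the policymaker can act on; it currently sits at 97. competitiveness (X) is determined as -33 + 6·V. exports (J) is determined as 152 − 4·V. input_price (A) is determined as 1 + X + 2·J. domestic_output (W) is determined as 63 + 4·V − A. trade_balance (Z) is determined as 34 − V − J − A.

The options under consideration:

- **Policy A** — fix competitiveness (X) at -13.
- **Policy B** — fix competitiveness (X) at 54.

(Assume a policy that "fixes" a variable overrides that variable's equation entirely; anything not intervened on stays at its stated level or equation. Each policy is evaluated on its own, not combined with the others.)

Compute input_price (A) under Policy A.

-484

Policy A (X := -13):
  V = 97
  X = -13
  J = 152 − 4·97 = -236
  A = 1 + (-13) + 2·(-236) = -484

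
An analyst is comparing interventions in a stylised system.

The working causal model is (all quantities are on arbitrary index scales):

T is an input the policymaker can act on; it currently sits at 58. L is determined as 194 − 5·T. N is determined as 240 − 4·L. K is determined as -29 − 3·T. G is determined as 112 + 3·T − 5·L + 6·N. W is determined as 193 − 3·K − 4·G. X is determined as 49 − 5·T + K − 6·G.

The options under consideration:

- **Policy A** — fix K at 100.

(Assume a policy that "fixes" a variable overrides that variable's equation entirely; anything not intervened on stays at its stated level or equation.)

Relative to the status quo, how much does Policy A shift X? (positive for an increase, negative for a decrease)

303

Baseline:
  T = 58
  L = 194 − 5·58 = -96
  N = 240 − 4·(-96) = 624
  K = -29 − 3·58 = -203
  G = 112 + 3·58 − 5·(-96) + 6·624 = 4510
  X = 49 − 5·58 + (-203) − 6·4510 = -27504
Policy A (K := 100):
  T = 58
  L = 194 − 5·58 = -96
  N = 240 − 4·(-96) = 624
  K = 100
  G = 112 + 3·58 − 5·(-96) + 6·624 = 4510
  X = 49 − 5·58 + 100 − 6·4510 = -27201
Change in X: -27201 − (-27504) = 303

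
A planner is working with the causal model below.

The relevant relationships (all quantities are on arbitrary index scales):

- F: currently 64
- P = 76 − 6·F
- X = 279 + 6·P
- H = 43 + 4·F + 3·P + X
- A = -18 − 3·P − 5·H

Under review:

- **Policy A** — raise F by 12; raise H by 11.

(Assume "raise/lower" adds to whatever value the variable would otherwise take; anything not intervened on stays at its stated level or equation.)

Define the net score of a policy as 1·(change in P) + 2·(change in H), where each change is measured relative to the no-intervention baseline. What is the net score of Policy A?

Baseline:
  F = 64
  P = 76 − 6·64 = -308
  X = 279 + 6·(-308) = -1569
  H = 43 + 4·64 + 3·(-308) + (-1569) = -2194
Policy A (F + 12, H + 11):
  F = 64 + 12 = 76
  P = 76 − 6·76 = -380
  X = 279 + 6·(-380) = -2001
  H = 43 + 4·76 + 3·(-380) + (-2001) (+11 from intervention) = -2783
ΔP = -380 − (-308) = -72; ΔH = -2783 − (-2194) = -589
Score = 1·(-72) + 2·(-589) = -1250

-1250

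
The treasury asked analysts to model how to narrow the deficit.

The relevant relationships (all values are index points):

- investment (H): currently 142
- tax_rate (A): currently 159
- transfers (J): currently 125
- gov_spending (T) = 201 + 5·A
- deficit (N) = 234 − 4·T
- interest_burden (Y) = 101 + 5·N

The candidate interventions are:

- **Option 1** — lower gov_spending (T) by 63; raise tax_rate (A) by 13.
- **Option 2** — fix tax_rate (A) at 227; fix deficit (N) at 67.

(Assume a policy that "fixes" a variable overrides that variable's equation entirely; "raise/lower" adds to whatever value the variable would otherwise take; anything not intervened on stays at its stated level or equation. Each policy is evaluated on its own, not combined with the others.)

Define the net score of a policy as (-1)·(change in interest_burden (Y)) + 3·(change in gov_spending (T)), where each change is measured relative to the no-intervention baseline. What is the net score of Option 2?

-18065

Baseline:
  A = 159
  T = 201 + 5·159 = 996
  N = 234 − 4·996 = -3750
  Y = 101 + 5·(-3750) = -18649
Option 2 (A := 227, N := 67):
  A = 227
  T = 201 + 5·227 = 1336
  N = 67
  Y = 101 + 5·67 = 436
ΔY = 436 − (-18649) = 19085; ΔT = 1336 − 996 = 340
Score = (-1)·19085 + 3·340 = -18065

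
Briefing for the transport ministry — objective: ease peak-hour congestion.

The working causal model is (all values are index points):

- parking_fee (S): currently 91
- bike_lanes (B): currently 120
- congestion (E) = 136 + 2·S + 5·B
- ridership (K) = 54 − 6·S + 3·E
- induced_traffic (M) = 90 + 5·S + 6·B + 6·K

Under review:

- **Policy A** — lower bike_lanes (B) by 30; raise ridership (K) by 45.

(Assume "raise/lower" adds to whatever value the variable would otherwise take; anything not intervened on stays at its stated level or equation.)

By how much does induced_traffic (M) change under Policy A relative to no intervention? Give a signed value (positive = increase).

-2610

Baseline:
  S = 91
  B = 120
  E = 136 + 2·91 + 5·120 = 918
  K = 54 − 6·91 + 3·918 = 2262
  M = 90 + 5·91 + 6·120 + 6·2262 = 14837
Policy A (B − 30, K + 45):
  S = 91
  B = 120 − 30 = 90
  E = 136 + 2·91 + 5·90 = 768
  K = 54 − 6·91 + 3·768 (+45 from intervention) = 1857
  M = 90 + 5·91 + 6·90 + 6·1857 = 12227
Change in M: 12227 − 14837 = -2610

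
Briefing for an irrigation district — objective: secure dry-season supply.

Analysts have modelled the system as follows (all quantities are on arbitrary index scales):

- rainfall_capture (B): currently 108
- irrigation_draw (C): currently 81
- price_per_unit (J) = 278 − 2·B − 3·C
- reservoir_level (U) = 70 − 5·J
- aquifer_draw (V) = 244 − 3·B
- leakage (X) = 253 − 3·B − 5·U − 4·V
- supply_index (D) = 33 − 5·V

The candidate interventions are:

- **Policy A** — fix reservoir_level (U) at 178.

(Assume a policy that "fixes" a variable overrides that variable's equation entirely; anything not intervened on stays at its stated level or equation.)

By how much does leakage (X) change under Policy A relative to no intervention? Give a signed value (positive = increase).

Baseline:
  B = 108
  C = 81
  J = 278 − 2·108 − 3·81 = -181
  U = 70 − 5·(-181) = 975
  V = 244 − 3·108 = -80
  X = 253 − 3·108 − 5·975 − 4·(-80) = -4626
Policy A (U := 178):
  B = 108
  C = 81
  J = 278 − 2·108 − 3·81 = -181
  U = 178
  V = 244 − 3·108 = -80
  X = 253 − 3·108 − 5·178 − 4·(-80) = -641
Change in X: -641 − (-4626) = 3985

3985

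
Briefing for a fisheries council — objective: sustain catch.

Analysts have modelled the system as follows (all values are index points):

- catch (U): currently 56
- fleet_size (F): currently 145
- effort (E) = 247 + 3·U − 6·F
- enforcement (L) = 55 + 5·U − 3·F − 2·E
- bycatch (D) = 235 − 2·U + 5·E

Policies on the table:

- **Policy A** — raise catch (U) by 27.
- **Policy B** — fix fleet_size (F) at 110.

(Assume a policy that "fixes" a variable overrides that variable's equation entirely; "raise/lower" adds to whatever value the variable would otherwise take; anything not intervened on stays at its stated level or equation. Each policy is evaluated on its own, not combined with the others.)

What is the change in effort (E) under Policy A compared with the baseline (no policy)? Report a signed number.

81

Baseline:
  U = 56
  F = 145
  E = 247 + 3·56 − 6·145 = -455
Policy A (U + 27):
  U = 56 + 27 = 83
  F = 145
  E = 247 + 3·83 − 6·145 = -374
Change in E: -374 − (-455) = 81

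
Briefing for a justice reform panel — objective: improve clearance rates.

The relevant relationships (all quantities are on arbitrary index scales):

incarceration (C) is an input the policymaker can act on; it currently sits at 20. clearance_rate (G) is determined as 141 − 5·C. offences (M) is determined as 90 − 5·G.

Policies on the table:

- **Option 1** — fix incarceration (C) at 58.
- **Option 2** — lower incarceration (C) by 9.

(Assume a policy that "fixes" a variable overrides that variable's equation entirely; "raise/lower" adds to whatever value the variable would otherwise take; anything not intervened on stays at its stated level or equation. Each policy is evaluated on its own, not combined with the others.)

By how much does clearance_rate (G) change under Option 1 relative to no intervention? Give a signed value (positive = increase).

Baseline:
  C = 20
  G = 141 − 5·20 = 41
Option 1 (C := 58):
  C = 58
  G = 141 − 5·58 = -149
Change in G: -149 − 41 = -190

-190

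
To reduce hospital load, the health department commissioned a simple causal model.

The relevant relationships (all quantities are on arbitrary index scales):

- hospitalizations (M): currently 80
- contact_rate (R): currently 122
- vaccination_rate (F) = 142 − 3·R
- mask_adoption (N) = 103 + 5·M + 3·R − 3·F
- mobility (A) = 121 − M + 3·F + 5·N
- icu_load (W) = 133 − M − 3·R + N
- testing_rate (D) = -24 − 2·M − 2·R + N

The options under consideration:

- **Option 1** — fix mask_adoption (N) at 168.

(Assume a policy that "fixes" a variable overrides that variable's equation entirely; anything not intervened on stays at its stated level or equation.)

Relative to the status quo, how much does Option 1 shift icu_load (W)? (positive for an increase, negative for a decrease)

-1373

Baseline:
  M = 80
  R = 122
  F = 142 − 3·122 = -224
  N = 103 + 5·80 + 3·122 − 3·(-224) = 1541
  W = 133 − 80 − 3·122 + 1541 = 1228
Option 1 (N := 168):
  M = 80
  R = 122
  F = 142 − 3·122 = -224
  N = 168
  W = 133 − 80 − 3·122 + 168 = -145
Change in W: -145 − 1228 = -1373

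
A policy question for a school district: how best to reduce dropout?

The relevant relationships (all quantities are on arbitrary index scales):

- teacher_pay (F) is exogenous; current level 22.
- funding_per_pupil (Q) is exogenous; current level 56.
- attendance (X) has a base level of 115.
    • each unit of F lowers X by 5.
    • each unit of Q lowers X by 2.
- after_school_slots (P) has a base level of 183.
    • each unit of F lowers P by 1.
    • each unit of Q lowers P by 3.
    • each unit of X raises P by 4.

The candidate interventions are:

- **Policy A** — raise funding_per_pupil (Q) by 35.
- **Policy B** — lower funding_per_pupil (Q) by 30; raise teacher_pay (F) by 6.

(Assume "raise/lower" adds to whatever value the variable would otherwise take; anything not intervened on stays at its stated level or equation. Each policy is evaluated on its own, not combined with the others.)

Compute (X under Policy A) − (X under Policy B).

Policy A (Q + 35):
  F = 22
  Q = 56 + 35 = 91
  X = 115 − 5·22 − 2·91 = -177
Policy B (Q − 30, F + 6):
  F = 22 + 6 = 28
  Q = 56 − 30 = 26
  X = 115 − 5·28 − 2·26 = -77
X: -177 − (-77) = -100

-100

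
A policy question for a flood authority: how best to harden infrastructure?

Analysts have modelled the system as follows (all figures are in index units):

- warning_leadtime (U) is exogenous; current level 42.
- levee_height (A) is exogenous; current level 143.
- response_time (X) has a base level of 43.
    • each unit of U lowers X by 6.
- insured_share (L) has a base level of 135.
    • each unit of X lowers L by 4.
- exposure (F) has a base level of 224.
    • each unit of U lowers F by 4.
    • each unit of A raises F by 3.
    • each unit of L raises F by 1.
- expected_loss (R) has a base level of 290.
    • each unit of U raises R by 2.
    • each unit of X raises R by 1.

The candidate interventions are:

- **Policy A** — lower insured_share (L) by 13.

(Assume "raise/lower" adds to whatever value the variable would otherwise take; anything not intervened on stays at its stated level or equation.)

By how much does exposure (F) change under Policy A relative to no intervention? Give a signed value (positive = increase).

-13

Baseline:
  U = 42
  A = 143
  X = 43 − 6·42 = -209
  L = 135 − 4·(-209) = 971
  F = 224 − 4·42 + 3·143 + 971 = 1456
Policy A (L − 13):
  U = 42
  A = 143
  X = 43 − 6·42 = -209
  L = 135 − 4·(-209) (−13 from intervention) = 958
  F = 224 − 4·42 + 3·143 + 958 = 1443
Change in F: 1443 − 1456 = -13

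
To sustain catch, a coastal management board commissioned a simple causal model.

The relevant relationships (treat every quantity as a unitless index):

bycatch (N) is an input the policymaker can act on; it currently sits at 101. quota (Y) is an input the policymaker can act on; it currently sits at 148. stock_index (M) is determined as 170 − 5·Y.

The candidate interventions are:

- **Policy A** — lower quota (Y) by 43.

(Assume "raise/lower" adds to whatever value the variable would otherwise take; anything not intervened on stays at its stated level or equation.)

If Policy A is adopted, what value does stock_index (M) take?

-355

Policy A (Y − 43):
  Y = 148 − 43 = 105
  M = 170 − 5·105 = -355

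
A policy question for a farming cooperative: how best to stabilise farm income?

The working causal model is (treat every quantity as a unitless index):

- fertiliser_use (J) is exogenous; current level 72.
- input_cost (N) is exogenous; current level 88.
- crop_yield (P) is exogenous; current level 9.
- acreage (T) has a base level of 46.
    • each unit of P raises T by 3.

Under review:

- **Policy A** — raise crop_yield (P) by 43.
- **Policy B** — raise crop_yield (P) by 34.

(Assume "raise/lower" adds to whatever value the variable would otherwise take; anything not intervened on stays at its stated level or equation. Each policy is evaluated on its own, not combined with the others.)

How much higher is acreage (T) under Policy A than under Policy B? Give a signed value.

Policy A (P + 43):
  P = 9 + 43 = 52
  T = 46 + 3·52 = 202
Policy B (P + 34):
  P = 9 + 34 = 43
  T = 46 + 3·43 = 175
T: 202 − 175 = 27

27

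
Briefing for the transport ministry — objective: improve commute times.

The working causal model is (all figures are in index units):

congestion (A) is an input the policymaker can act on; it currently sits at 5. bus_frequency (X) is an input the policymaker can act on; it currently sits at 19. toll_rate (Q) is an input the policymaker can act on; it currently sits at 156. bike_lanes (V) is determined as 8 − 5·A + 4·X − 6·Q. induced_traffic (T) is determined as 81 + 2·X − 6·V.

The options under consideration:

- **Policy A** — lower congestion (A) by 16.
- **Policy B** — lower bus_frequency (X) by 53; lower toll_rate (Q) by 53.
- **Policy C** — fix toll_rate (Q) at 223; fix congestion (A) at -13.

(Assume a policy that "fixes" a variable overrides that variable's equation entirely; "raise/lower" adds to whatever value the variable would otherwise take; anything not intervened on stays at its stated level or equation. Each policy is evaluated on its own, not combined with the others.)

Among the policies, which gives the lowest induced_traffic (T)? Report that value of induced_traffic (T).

Policy A (A − 16):
  A = 5 − 16 = -11
  X = 19
  Q = 156
  V = 8 − 5·(-11) + 4·19 − 6·156 = -797
  T = 81 + 2·19 − 6·(-797) = 4901
Policy B (X − 53, Q − 53):
  A = 5
  X = 19 − 53 = -34
  Q = 156 − 53 = 103
  V = 8 − 5·5 + 4·(-34) − 6·103 = -771
  T = 81 + 2·(-34) − 6·(-771) = 4639
Policy C (Q := 223, A := -13):
  A = -13
  X = 19
  Q = 223
  V = 8 − 5·(-13) + 4·19 − 6·223 = -1189
  T = 81 + 2·19 − 6·(-1189) = 7253
Comparing — Policy A: T=4901, Policy B: T=4639, Policy C: T=7253. Lowest is 4639 (Policy B).

4639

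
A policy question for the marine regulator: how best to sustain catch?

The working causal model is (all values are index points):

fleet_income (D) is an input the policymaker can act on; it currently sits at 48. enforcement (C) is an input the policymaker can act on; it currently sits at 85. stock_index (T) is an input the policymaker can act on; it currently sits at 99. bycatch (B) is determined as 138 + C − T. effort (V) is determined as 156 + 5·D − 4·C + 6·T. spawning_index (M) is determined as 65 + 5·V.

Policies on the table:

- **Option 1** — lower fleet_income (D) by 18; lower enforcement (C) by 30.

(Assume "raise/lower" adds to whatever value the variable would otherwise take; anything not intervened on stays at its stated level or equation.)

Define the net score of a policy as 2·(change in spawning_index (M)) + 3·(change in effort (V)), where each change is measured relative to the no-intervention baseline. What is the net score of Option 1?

390

Baseline:
  D = 48
  C = 85
  T = 99
  V = 156 + 5·48 − 4·85 + 6·99 = 650
  M = 65 + 5·650 = 3315
Option 1 (D − 18, C − 30):
  D = 48 − 18 = 30
  C = 85 − 30 = 55
  T = 99
  V = 156 + 5·30 − 4·55 + 6·99 = 680
  M = 65 + 5·680 = 3465
ΔM = 3465 − 3315 = 150; ΔV = 680 − 650 = 30
Score = 2·150 + 3·30 = 390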